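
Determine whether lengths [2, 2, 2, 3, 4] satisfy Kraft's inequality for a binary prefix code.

Kraft inequality: Σ 2^(-l_i) ≤ 1 for prefix-free code
Calculating: 2^(-2) + 2^(-2) + 2^(-2) + 2^(-3) + 2^(-4)
= 0.25 + 0.25 + 0.25 + 0.125 + 0.0625
= 0.9375
Since 0.9375 ≤ 1, prefix-free code exists


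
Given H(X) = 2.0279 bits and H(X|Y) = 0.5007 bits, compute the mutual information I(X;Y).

I(X;Y) = H(X) - H(X|Y)
I(X;Y) = 2.0279 - 0.5007 = 1.5272 bits


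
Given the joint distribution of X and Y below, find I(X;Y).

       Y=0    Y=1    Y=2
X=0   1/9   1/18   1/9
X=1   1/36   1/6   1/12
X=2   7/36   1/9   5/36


H(X) = 1.5466, H(Y) = 1.5850, H(X,Y) = 3.0164
I(X;Y) = H(X) + H(Y) - H(X,Y) = 0.1152 bits


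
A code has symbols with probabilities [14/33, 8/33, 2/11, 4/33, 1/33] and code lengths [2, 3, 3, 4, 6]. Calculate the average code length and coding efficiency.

Average length L = Σ p_i × l_i = 2.7879 bits
Entropy H = 1.9895 bits
Efficiency η = H/L × 100% = 71.36%


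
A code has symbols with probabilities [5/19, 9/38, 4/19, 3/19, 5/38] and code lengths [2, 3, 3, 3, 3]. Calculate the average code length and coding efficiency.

Average length L = Σ p_i × l_i = 2.7368 bits
Entropy H = 2.2777 bits
Efficiency η = H/L × 100% = 83.22%


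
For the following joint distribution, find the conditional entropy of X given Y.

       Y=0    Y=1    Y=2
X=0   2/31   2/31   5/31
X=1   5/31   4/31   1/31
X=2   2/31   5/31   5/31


H(X|Y) = Σ_y p(y) H(X|Y=y)
  p(Y=0) = 9/31, H(X|Y=0) = 1.4355
  p(Y=1) = 11/31, H(X|Y=1) = 1.4949
  p(Y=2) = 11/31, H(X|Y=2) = 1.3486
H(X|Y) = 0.2903×1.4355 + 0.3548×1.4949 + 0.3548×1.3486 = 1.4258 bits


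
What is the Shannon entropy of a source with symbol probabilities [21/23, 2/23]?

H(X) = -Σ p(x) log₂ p(x)
  -21/23 × log₂(21/23) = 0.1198
  -2/23 × log₂(2/23) = 0.3064
H(X) = 0.4262 bits


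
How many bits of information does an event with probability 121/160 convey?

Information content I(x) = -log₂(p(x))
I = -log₂(121/160) = -log₂(0.7562)
I = 0.4031 bits


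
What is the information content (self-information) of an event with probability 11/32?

Information content I(x) = -log₂(p(x))
I = -log₂(11/32) = -log₂(0.3438)
I = 1.5406 bits


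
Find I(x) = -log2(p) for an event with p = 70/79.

Information content I(x) = -log₂(p(x))
I = -log₂(70/79) = -log₂(0.8861)
I = 0.1745 bits


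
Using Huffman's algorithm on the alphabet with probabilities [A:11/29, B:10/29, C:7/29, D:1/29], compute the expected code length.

Huffman tree construction:
Combine smallest probabilities repeatedly
Resulting codes:
  A: 0 (length 1)
  B: 11 (length 2)
  C: 101 (length 3)
  D: 100 (length 3)
Average length = Σ p(s) × length(s) = 1.8966 bits


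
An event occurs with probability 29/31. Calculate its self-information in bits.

Information content I(x) = -log₂(p(x))
I = -log₂(29/31) = -log₂(0.9355)
I = 0.0962 bits


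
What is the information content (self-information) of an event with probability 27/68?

Information content I(x) = -log₂(p(x))
I = -log₂(27/68) = -log₂(0.3971)
I = 1.3326 bits


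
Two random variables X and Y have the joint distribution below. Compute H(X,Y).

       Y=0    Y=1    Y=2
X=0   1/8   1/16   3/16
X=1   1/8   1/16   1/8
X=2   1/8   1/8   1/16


H(X,Y) = -Σ p(x,y) log₂ p(x,y)
  p(0,0)=1/8: -0.1250 × log₂(0.1250) = 0.3750
  p(0,1)=1/16: -0.0625 × log₂(0.0625) = 0.2500
  p(0,2)=3/16: -0.1875 × log₂(0.1875) = 0.4528
  p(1,0)=1/8: -0.1250 × log₂(0.1250) = 0.3750
  p(1,1)=1/16: -0.0625 × log₂(0.0625) = 0.2500
  p(1,2)=1/8: -0.1250 × log₂(0.1250) = 0.3750
  p(2,0)=1/8: -0.1250 × log₂(0.1250) = 0.3750
  p(2,1)=1/8: -0.1250 × log₂(0.1250) = 0.3750
  p(2,2)=1/16: -0.0625 × log₂(0.0625) = 0.2500
H(X,Y) = 3.0778 bits


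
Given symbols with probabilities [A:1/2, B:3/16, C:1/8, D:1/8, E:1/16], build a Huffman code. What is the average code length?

Huffman tree construction:
Combine smallest probabilities repeatedly
Resulting codes:
  A: 0 (length 1)
  B: 111 (length 3)
  C: 101 (length 3)
  D: 110 (length 3)
  E: 100 (length 3)
Average length = Σ p(s) × length(s) = 2.0000 bits


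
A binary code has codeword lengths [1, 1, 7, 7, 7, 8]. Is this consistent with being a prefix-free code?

Kraft inequality: Σ 2^(-l_i) ≤ 1 for prefix-free code
Calculating: 2^(-1) + 2^(-1) + 2^(-7) + 2^(-7) + 2^(-7) + 2^(-8)
= 0.5 + 0.5 + 0.0078125 + 0.0078125 + 0.0078125 + 0.00390625
= 1.0273
Since 1.0273 > 1, prefix-free code does not exist


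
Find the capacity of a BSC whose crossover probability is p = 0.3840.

For BSC with error probability p:
C = 1 - H(p) where H(p) is binary entropy
H(0.3840) = -0.3840 × log₂(0.3840) - 0.6160 × log₂(0.6160)
H(p) = 0.9608
C = 1 - 0.9608 = 0.0392 bits/use


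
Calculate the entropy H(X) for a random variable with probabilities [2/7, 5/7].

H(X) = -Σ p(x) log₂ p(x)
  -2/7 × log₂(2/7) = 0.5164
  -5/7 × log₂(5/7) = 0.3467
H(X) = 0.8631 bits


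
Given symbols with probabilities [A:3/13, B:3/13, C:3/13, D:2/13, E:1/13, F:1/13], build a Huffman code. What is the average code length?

Huffman tree construction:
Combine smallest probabilities repeatedly
Resulting codes:
  A: 00 (length 2)
  B: 01 (length 2)
  C: 10 (length 2)
  D: 110 (length 3)
  E: 1110 (length 4)
  F: 1111 (length 4)
Average length = Σ p(s) × length(s) = 2.4615 bits


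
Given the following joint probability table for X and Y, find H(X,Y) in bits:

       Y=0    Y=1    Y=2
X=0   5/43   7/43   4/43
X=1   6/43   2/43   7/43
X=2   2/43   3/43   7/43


H(X,Y) = -Σ p(x,y) log₂ p(x,y)
  p(0,0)=5/43: -0.1163 × log₂(0.1163) = 0.3610
  p(0,1)=7/43: -0.1628 × log₂(0.1628) = 0.4263
  p(0,2)=4/43: -0.0930 × log₂(0.0930) = 0.3187
  p(1,0)=6/43: -0.1395 × log₂(0.1395) = 0.3965
  p(1,1)=2/43: -0.0465 × log₂(0.0465) = 0.2059
  p(1,2)=7/43: -0.1628 × log₂(0.1628) = 0.4263
  p(2,0)=2/43: -0.0465 × log₂(0.0465) = 0.2059
  p(2,1)=3/43: -0.0698 × log₂(0.0698) = 0.2680
  p(2,2)=7/43: -0.1628 × log₂(0.1628) = 0.4263
H(X,Y) = 3.0349 bits


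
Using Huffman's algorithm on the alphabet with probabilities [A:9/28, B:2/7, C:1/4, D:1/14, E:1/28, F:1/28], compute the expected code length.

Huffman tree construction:
Combine smallest probabilities repeatedly
Resulting codes:
  A: 11 (length 2)
  B: 10 (length 2)
  C: 01 (length 2)
  D: 000 (length 3)
  E: 0010 (length 4)
  F: 0011 (length 4)
Average length = Σ p(s) × length(s) = 2.2143 bits


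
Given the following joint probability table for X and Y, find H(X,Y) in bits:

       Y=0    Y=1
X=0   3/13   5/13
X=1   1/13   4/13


H(X,Y) = -Σ p(x,y) log₂ p(x,y)
  p(0,0)=3/13: -0.2308 × log₂(0.2308) = 0.4882
  p(0,1)=5/13: -0.3846 × log₂(0.3846) = 0.5302
  p(1,0)=1/13: -0.0769 × log₂(0.0769) = 0.2846
  p(1,1)=4/13: -0.3077 × log₂(0.3077) = 0.5232
H(X,Y) = 1.8262 bits


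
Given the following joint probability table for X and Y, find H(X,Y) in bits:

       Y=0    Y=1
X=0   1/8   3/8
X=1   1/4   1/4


H(X,Y) = -Σ p(x,y) log₂ p(x,y)
  p(0,0)=1/8: -0.1250 × log₂(0.1250) = 0.3750
  p(0,1)=3/8: -0.3750 × log₂(0.3750) = 0.5306
  p(1,0)=1/4: -0.2500 × log₂(0.2500) = 0.5000
  p(1,1)=1/4: -0.2500 × log₂(0.2500) = 0.5000
H(X,Y) = 1.9056 bits


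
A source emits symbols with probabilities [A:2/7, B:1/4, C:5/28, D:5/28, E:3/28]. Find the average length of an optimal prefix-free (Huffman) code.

Huffman tree construction:
Combine smallest probabilities repeatedly
Resulting codes:
  A: 10 (length 2)
  B: 01 (length 2)
  C: 111 (length 3)
  D: 00 (length 2)
  E: 110 (length 3)
Average length = Σ p(s) × length(s) = 2.2857 bits


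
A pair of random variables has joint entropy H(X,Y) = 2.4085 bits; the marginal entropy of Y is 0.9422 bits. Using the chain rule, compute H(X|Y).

Chain rule: H(X,Y) = H(X|Y) + H(Y)
H(X|Y) = H(X,Y) - H(Y) = 2.4085 - 0.9422 = 1.4663 bits


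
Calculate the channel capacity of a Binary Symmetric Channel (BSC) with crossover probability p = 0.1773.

For BSC with error probability p:
C = 1 - H(p) where H(p) is binary entropy
H(0.1773) = -0.1773 × log₂(0.1773) - 0.8227 × log₂(0.8227)
H(p) = 0.6741
C = 1 - 0.6741 = 0.3259 bits/use


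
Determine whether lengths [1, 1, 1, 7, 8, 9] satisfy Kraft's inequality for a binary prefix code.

Kraft inequality: Σ 2^(-l_i) ≤ 1 for prefix-free code
Calculating: 2^(-1) + 2^(-1) + 2^(-1) + 2^(-7) + 2^(-8) + 2^(-9)
= 0.5 + 0.5 + 0.5 + 0.0078125 + 0.00390625 + 0.001953125
= 1.5137
Since 1.5137 > 1, prefix-free code does not exist


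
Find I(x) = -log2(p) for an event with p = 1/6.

Information content I(x) = -log₂(p(x))
I = -log₂(1/6) = -log₂(0.1667)
I = 2.5850 bits


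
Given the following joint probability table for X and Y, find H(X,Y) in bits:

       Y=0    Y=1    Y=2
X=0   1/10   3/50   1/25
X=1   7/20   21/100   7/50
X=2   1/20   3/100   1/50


H(X,Y) = -Σ p(x,y) log₂ p(x,y)
  p(0,0)=1/10: -0.1000 × log₂(0.1000) = 0.3322
  p(0,1)=3/50: -0.0600 × log₂(0.0600) = 0.2435
  p(0,2)=1/25: -0.0400 × log₂(0.0400) = 0.1858
  p(1,0)=7/20: -0.3500 × log₂(0.3500) = 0.5301
  p(1,1)=21/100: -0.2100 × log₂(0.2100) = 0.4728
  p(1,2)=7/50: -0.1400 × log₂(0.1400) = 0.3971
  p(2,0)=1/20: -0.0500 × log₂(0.0500) = 0.2161
  p(2,1)=3/100: -0.0300 × log₂(0.0300) = 0.1518
  p(2,2)=1/50: -0.0200 × log₂(0.0200) = 0.1129
H(X,Y) = 2.6423 bits


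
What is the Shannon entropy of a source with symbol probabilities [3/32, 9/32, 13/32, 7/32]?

H(X) = -Σ p(x) log₂ p(x)
  -3/32 × log₂(3/32) = 0.3202
  -9/32 × log₂(9/32) = 0.5147
  -13/32 × log₂(13/32) = 0.5279
  -7/32 × log₂(7/32) = 0.4796
H(X) = 1.8425 bits


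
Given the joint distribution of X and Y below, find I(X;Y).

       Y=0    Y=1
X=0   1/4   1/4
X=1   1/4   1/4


H(X) = 1.0000, H(Y) = 1.0000, H(X,Y) = 2.0000
I(X;Y) = H(X) + H(Y) - H(X,Y) = 0.0000 bits


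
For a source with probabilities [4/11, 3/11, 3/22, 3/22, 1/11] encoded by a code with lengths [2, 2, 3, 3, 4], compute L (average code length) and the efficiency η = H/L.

Average length L = Σ p_i × l_i = 2.4545 bits
Entropy H = 2.1404 bits
Efficiency η = H/L × 100% = 87.20%


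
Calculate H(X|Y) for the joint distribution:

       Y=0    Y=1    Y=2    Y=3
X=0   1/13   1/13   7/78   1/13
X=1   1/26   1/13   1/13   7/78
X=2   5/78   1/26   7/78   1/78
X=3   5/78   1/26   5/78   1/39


H(X|Y) = Σ_y p(y) H(X|Y=y)
  p(Y=0) = 19/78, H(X|Y=0) = 1.9593
  p(Y=1) = 3/13, H(X|Y=1) = 1.9183
  p(Y=2) = 25/78, H(X|Y=2) = 1.9870
  p(Y=3) = 8/39, H(X|Y=3) = 1.6774
H(X|Y) = 0.2436×1.9593 + 0.2308×1.9183 + 0.3205×1.9870 + 0.2051×1.6774 = 1.9009 bits


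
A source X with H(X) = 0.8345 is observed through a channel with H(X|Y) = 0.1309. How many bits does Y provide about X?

I(X;Y) = H(X) - H(X|Y)
I(X;Y) = 0.8345 - 0.1309 = 0.7036 bits


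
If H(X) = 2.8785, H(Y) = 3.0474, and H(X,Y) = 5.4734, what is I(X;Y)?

I(X;Y) = H(X) + H(Y) - H(X,Y)
I(X;Y) = 2.8785 + 3.0474 - 5.4734 = 0.4525 bits


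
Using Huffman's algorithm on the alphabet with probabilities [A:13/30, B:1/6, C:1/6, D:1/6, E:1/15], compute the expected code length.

Huffman tree construction:
Combine smallest probabilities repeatedly
Resulting codes:
  A: 0 (length 1)
  B: 101 (length 3)
  C: 110 (length 3)
  D: 111 (length 3)
  E: 100 (length 3)
Average length = Σ p(s) × length(s) = 2.1333 bits


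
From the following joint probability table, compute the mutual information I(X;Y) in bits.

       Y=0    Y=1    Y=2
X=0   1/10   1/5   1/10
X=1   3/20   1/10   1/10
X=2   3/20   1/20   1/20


H(X) = 1.5589, H(Y) = 1.5589, H(X,Y) = 3.0464
I(X;Y) = H(X) + H(Y) - H(X,Y) = 0.0713 bits


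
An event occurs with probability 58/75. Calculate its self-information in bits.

Information content I(x) = -log₂(p(x))
I = -log₂(58/75) = -log₂(0.7733)
I = 0.3708 bits


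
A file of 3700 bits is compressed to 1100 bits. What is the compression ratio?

Compression ratio = Original / Compressed
= 3700 / 1100 = 3.36:1


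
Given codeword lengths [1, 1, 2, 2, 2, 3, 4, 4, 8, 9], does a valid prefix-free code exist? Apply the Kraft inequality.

Kraft inequality: Σ 2^(-l_i) ≤ 1 for prefix-free code
Calculating: 2^(-1) + 2^(-1) + 2^(-2) + 2^(-2) + 2^(-2) + 2^(-3) + 2^(-4) + 2^(-4) + 2^(-8) + 2^(-9)
= 0.5 + 0.5 + 0.25 + 0.25 + 0.25 + 0.125 + 0.0625 + 0.0625 + 0.00390625 + 0.001953125
= 2.0059
Since 2.0059 > 1, prefix-free code does not exist


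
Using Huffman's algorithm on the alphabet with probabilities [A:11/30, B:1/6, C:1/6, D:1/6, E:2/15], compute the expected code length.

Huffman tree construction:
Combine smallest probabilities repeatedly
Resulting codes:
  A: 0 (length 1)
  B: 101 (length 3)
  C: 110 (length 3)
  D: 111 (length 3)
  E: 100 (length 3)
Average length = Σ p(s) × length(s) = 2.2667 bits


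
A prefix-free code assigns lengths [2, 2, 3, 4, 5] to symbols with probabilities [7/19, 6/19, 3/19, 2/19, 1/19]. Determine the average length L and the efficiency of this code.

Average length L = Σ p_i × l_i = 2.5263 bits
Entropy H = 2.0418 bits
Efficiency η = H/L × 100% = 80.82%


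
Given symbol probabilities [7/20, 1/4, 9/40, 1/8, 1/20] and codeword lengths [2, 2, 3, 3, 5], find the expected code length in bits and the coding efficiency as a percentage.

Average length L = Σ p_i × l_i = 2.5000 bits
Entropy H = 2.1054 bits
Efficiency η = H/L × 100% = 84.22%


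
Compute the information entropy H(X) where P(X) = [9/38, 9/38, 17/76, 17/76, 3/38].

H(X) = -Σ p(x) log₂ p(x)
  -9/38 × log₂(9/38) = 0.4922
  -9/38 × log₂(9/38) = 0.4922
  -17/76 × log₂(17/76) = 0.4833
  -17/76 × log₂(17/76) = 0.4833
  -3/38 × log₂(3/38) = 0.2892
H(X) = 2.2400 bits


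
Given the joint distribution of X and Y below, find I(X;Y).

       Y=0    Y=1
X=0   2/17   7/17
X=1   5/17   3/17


H(X) = 0.9975, H(Y) = 0.9774, H(X,Y) = 1.8512
I(X;Y) = H(X) + H(Y) - H(X,Y) = 0.1237 bits


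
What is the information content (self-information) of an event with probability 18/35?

Information content I(x) = -log₂(p(x))
I = -log₂(18/35) = -log₂(0.5143)
I = 0.9594 bits


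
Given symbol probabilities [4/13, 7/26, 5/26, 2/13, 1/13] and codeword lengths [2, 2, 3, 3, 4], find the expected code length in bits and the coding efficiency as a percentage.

Average length L = Σ p_i × l_i = 2.5000 bits
Entropy H = 2.1904 bits
Efficiency η = H/L × 100% = 87.62%


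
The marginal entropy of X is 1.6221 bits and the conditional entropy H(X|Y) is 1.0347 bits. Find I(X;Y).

I(X;Y) = H(X) - H(X|Y)
I(X;Y) = 1.6221 - 1.0347 = 0.5874 bits


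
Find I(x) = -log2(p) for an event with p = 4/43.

Information content I(x) = -log₂(p(x))
I = -log₂(4/43) = -log₂(0.0930)
I = 3.4263 bits


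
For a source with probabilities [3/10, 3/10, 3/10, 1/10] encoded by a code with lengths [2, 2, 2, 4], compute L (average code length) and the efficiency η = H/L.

Average length L = Σ p_i × l_i = 2.2000 bits
Entropy H = 1.8955 bits
Efficiency η = H/L × 100% = 86.16%


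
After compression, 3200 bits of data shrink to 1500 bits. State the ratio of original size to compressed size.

Compression ratio = Original / Compressed
= 3200 / 1500 = 2.13:1


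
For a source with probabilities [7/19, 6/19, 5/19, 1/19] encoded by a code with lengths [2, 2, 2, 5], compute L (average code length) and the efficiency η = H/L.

Average length L = Σ p_i × l_i = 2.1579 bits
Entropy H = 1.7863 bits
Efficiency η = H/L × 100% = 82.78%


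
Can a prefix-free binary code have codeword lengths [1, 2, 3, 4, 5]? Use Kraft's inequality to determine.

Kraft inequality: Σ 2^(-l_i) ≤ 1 for prefix-free code
Calculating: 2^(-1) + 2^(-2) + 2^(-3) + 2^(-4) + 2^(-5)
= 0.5 + 0.25 + 0.125 + 0.0625 + 0.03125
= 0.9688
Since 0.9688 ≤ 1, prefix-free code exists


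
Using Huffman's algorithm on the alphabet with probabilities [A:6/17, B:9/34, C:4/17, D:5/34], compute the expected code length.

Huffman tree construction:
Combine smallest probabilities repeatedly
Resulting codes:
  A: 11 (length 2)
  B: 10 (length 2)
  C: 01 (length 2)
  D: 00 (length 2)
Average length = Σ p(s) × length(s) = 2.0000 bits


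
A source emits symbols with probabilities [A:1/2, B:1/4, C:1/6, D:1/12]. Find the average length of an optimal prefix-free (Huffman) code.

Huffman tree construction:
Combine smallest probabilities repeatedly
Resulting codes:
  A: 0 (length 1)
  B: 10 (length 2)
  C: 111 (length 3)
  D: 110 (length 3)
Average length = Σ p(s) × length(s) = 1.7500 bits


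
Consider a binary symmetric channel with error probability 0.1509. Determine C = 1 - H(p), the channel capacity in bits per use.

For BSC with error probability p:
C = 1 - H(p) where H(p) is binary entropy
H(0.1509) = -0.1509 × log₂(0.1509) - 0.8491 × log₂(0.8491)
H(p) = 0.6121
C = 1 - 0.6121 = 0.3879 bits/use


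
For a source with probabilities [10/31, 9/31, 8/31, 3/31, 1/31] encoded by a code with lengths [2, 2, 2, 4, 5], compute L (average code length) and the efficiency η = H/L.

Average length L = Σ p_i × l_i = 2.2903 bits
Entropy H = 2.0347 bits
Efficiency η = H/L × 100% = 88.84%


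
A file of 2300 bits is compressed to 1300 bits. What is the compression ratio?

Compression ratio = Original / Compressed
= 2300 / 1300 = 1.77:1


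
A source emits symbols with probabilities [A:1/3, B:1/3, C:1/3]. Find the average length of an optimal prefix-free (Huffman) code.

Huffman tree construction:
Combine smallest probabilities repeatedly
Resulting codes:
  A: 10 (length 2)
  B: 11 (length 2)
  C: 0 (length 1)
Average length = Σ p(s) × length(s) = 1.6667 bits


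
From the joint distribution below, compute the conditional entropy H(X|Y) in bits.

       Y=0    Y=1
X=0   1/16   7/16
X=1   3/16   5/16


H(X|Y) = Σ_y p(y) H(X|Y=y)
  p(Y=0) = 1/4, H(X|Y=0) = 0.8113
  p(Y=1) = 3/4, H(X|Y=1) = 0.9799
H(X|Y) = 0.2500×0.8113 + 0.7500×0.9799 = 0.9377 bits


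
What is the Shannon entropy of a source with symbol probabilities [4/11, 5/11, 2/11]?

H(X) = -Σ p(x) log₂ p(x)
  -4/11 × log₂(4/11) = 0.5307
  -5/11 × log₂(5/11) = 0.5170
  -2/11 × log₂(2/11) = 0.4472
H(X) = 1.4949 bits


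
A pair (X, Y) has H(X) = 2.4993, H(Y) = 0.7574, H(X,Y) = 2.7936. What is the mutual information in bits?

I(X;Y) = H(X) + H(Y) - H(X,Y)
I(X;Y) = 2.4993 + 0.7574 - 2.7936 = 0.4631 bits


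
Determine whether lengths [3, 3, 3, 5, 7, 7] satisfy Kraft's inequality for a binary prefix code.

Kraft inequality: Σ 2^(-l_i) ≤ 1 for prefix-free code
Calculating: 2^(-3) + 2^(-3) + 2^(-3) + 2^(-5) + 2^(-7) + 2^(-7)
= 0.125 + 0.125 + 0.125 + 0.03125 + 0.0078125 + 0.0078125
= 0.4219
Since 0.4219 ≤ 1, prefix-free code exists


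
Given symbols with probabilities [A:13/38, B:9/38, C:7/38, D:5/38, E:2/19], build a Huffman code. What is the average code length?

Huffman tree construction:
Combine smallest probabilities repeatedly
Resulting codes:
  A: 11 (length 2)
  B: 01 (length 2)
  C: 00 (length 2)
  D: 101 (length 3)
  E: 100 (length 3)
Average length = Σ p(s) × length(s) = 2.2368 bits


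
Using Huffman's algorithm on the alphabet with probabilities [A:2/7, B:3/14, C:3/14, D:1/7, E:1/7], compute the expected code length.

Huffman tree construction:
Combine smallest probabilities repeatedly
Resulting codes:
  A: 10 (length 2)
  B: 00 (length 2)
  C: 01 (length 2)
  D: 110 (length 3)
  E: 111 (length 3)
Average length = Σ p(s) × length(s) = 2.2857 bits


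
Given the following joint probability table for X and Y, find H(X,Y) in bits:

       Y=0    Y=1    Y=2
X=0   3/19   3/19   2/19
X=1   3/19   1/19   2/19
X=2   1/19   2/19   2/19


H(X,Y) = -Σ p(x,y) log₂ p(x,y)
  p(0,0)=3/19: -0.1579 × log₂(0.1579) = 0.4205
  p(0,1)=3/19: -0.1579 × log₂(0.1579) = 0.4205
  p(0,2)=2/19: -0.1053 × log₂(0.1053) = 0.3419
  p(1,0)=3/19: -0.1579 × log₂(0.1579) = 0.4205
  p(1,1)=1/19: -0.0526 × log₂(0.0526) = 0.2236
  p(1,2)=2/19: -0.1053 × log₂(0.1053) = 0.3419
  p(2,0)=1/19: -0.0526 × log₂(0.0526) = 0.2236
  p(2,1)=2/19: -0.1053 × log₂(0.1053) = 0.3419
  p(2,2)=2/19: -0.1053 × log₂(0.1053) = 0.3419
H(X,Y) = 3.0761 bits


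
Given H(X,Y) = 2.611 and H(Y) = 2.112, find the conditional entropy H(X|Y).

Chain rule: H(X,Y) = H(X|Y) + H(Y)
H(X|Y) = H(X,Y) - H(Y) = 2.611 - 2.112 = 0.499 bits


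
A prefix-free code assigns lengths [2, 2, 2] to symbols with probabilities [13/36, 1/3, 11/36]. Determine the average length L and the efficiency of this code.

Average length L = Σ p_i × l_i = 2.0000 bits
Entropy H = 1.5816 bits
Efficiency η = H/L × 100% = 79.08%


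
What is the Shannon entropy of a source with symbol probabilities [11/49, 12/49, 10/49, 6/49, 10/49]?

H(X) = -Σ p(x) log₂ p(x)
  -11/49 × log₂(11/49) = 0.4838
  -12/49 × log₂(12/49) = 0.4971
  -10/49 × log₂(10/49) = 0.4679
  -6/49 × log₂(6/49) = 0.3710
  -10/49 × log₂(10/49) = 0.4679
H(X) = 2.2877 bits


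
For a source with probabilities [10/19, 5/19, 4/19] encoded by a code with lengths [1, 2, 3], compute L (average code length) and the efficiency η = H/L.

Average length L = Σ p_i × l_i = 1.6842 bits
Entropy H = 1.4675 bits
Efficiency η = H/L × 100% = 87.13%


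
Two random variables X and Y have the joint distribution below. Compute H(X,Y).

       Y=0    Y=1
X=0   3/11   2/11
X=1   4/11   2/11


H(X,Y) = -Σ p(x,y) log₂ p(x,y)
  p(0,0)=3/11: -0.2727 × log₂(0.2727) = 0.5112
  p(0,1)=2/11: -0.1818 × log₂(0.1818) = 0.4472
  p(1,0)=4/11: -0.3636 × log₂(0.3636) = 0.5307
  p(1,1)=2/11: -0.1818 × log₂(0.1818) = 0.4472
H(X,Y) = 1.9363 bits


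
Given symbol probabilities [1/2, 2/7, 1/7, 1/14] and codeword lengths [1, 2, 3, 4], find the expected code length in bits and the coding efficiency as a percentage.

Average length L = Σ p_i × l_i = 1.7857 bits
Entropy H = 1.6894 bits
Efficiency η = H/L × 100% = 94.61%


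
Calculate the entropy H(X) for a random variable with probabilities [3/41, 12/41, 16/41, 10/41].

H(X) = -Σ p(x) log₂ p(x)
  -3/41 × log₂(3/41) = 0.2760
  -12/41 × log₂(12/41) = 0.5188
  -16/41 × log₂(16/41) = 0.5298
  -10/41 × log₂(10/41) = 0.4965
H(X) = 1.8211 bits


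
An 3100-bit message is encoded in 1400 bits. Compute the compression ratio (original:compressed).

Compression ratio = Original / Compressed
= 3100 / 1400 = 2.21:1


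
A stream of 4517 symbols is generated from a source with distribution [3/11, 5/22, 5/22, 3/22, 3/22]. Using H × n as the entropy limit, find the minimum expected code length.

Entropy H = 2.2668 bits/symbol
Minimum bits = H × n = 2.2668 × 4517
= 10238.94 bits


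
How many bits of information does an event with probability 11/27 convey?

Information content I(x) = -log₂(p(x))
I = -log₂(11/27) = -log₂(0.4074)
I = 1.2955 bits


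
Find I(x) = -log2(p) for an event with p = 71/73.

Information content I(x) = -log₂(p(x))
I = -log₂(71/73) = -log₂(0.9726)
I = 0.0401 bits


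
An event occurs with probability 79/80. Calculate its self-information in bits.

Information content I(x) = -log₂(p(x))
I = -log₂(79/80) = -log₂(0.9875)
I = 0.0181 bits


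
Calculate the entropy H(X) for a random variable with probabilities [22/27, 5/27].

H(X) = -Σ p(x) log₂ p(x)
  -22/27 × log₂(22/27) = 0.2407
  -5/27 × log₂(5/27) = 0.4505
H(X) = 0.6913 bits


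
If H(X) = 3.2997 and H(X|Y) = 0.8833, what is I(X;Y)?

I(X;Y) = H(X) - H(X|Y)
I(X;Y) = 3.2997 - 0.8833 = 2.4164 bits


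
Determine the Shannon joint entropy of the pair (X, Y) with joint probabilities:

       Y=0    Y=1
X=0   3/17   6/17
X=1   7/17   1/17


H(X,Y) = -Σ p(x,y) log₂ p(x,y)
  p(0,0)=3/17: -0.1765 × log₂(0.1765) = 0.4416
  p(0,1)=6/17: -0.3529 × log₂(0.3529) = 0.5303
  p(1,0)=7/17: -0.4118 × log₂(0.4118) = 0.5271
  p(1,1)=1/17: -0.0588 × log₂(0.0588) = 0.2404
H(X,Y) = 1.7395 bits


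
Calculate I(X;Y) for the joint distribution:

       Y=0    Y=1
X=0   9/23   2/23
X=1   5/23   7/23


H(X) = 0.9986, H(Y) = 0.9656, H(X,Y) = 1.8370
I(X;Y) = H(X) + H(Y) - H(X,Y) = 0.1273 bits


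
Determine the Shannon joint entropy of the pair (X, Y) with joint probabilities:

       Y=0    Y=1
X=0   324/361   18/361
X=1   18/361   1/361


H(X,Y) = -Σ p(x,y) log₂ p(x,y)
  p(0,0)=324/361: -0.8975 × log₂(0.8975) = 0.1400
  p(0,1)=18/361: -0.0499 × log₂(0.0499) = 0.2157
  p(1,0)=18/361: -0.0499 × log₂(0.0499) = 0.2157
  p(1,1)=1/361: -0.0028 × log₂(0.0028) = 0.0235
H(X,Y) = 0.5949 bits


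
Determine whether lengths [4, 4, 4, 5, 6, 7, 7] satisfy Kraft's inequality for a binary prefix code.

Kraft inequality: Σ 2^(-l_i) ≤ 1 for prefix-free code
Calculating: 2^(-4) + 2^(-4) + 2^(-4) + 2^(-5) + 2^(-6) + 2^(-7) + 2^(-7)
= 0.0625 + 0.0625 + 0.0625 + 0.03125 + 0.015625 + 0.0078125 + 0.0078125
= 0.2500
Since 0.2500 ≤ 1, prefix-free code exists


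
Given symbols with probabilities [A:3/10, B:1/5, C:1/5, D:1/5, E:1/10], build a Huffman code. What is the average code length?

Huffman tree construction:
Combine smallest probabilities repeatedly
Resulting codes:
  A: 10 (length 2)
  B: 111 (length 3)
  C: 00 (length 2)
  D: 01 (length 2)
  E: 110 (length 3)
Average length = Σ p(s) × length(s) = 2.3000 bits


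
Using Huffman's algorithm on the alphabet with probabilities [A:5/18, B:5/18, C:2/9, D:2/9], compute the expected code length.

Huffman tree construction:
Combine smallest probabilities repeatedly
Resulting codes:
  A: 10 (length 2)
  B: 11 (length 2)
  C: 00 (length 2)
  D: 01 (length 2)
Average length = Σ p(s) × length(s) = 2.0000 bits


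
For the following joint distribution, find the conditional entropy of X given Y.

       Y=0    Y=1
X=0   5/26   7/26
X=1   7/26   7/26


H(X|Y) = Σ_y p(y) H(X|Y=y)
  p(Y=0) = 6/13, H(X|Y=0) = 0.9799
  p(Y=1) = 7/13, H(X|Y=1) = 1.0000
H(X|Y) = 0.4615×0.9799 + 0.5385×1.0000 = 0.9907 bits


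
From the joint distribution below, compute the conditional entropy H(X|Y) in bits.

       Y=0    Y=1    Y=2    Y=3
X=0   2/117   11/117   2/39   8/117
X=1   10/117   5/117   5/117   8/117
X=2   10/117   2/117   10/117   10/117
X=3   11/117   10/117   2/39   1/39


H(X|Y) = Σ_y p(y) H(X|Y=y)
  p(Y=0) = 11/39, H(X|Y=0) = 1.8174
  p(Y=1) = 28/117, H(X|Y=1) = 1.7758
  p(Y=2) = 3/13, H(X|Y=2) = 1.9457
  p(Y=3) = 29/117, H(X|Y=3) = 1.8934
H(X|Y) = 0.2821×1.8174 + 0.2393×1.7758 + 0.2308×1.9457 + 0.2479×1.8934 = 1.8559 bits


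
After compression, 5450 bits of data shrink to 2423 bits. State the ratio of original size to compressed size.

Compression ratio = Original / Compressed
= 5450 / 2423 = 2.25:1


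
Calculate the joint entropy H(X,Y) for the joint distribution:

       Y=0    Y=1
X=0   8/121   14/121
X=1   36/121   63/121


H(X,Y) = -Σ p(x,y) log₂ p(x,y)
  p(0,0)=8/121: -0.0661 × log₂(0.0661) = 0.2591
  p(0,1)=14/121: -0.1157 × log₂(0.1157) = 0.3600
  p(1,0)=36/121: -0.2975 × log₂(0.2975) = 0.5203
  p(1,1)=63/121: -0.5207 × log₂(0.5207) = 0.4902
H(X,Y) = 1.6297 bits


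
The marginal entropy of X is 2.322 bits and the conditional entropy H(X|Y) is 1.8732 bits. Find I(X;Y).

I(X;Y) = H(X) - H(X|Y)
I(X;Y) = 2.322 - 1.8732 = 0.4488 bits


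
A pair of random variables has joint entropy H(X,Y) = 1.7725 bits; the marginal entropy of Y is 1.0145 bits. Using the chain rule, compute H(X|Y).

Chain rule: H(X,Y) = H(X|Y) + H(Y)
H(X|Y) = H(X,Y) - H(Y) = 1.7725 - 1.0145 = 0.758 bits


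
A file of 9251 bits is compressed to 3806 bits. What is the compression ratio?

Compression ratio = Original / Compressed
= 9251 / 3806 = 2.43:1


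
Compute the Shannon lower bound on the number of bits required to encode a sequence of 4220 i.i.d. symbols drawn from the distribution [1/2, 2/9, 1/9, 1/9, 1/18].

Entropy H = 1.9183 bits/symbol
Minimum bits = H × n = 1.9183 × 4220
= 8095.21 bits


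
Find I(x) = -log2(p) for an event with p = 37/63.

Information content I(x) = -log₂(p(x))
I = -log₂(37/63) = -log₂(0.5873)
I = 0.7678 bits


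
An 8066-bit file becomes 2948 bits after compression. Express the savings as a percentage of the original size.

Space savings = (1 - Compressed/Original) × 100%
= (1 - 2948/8066) × 100%
= 63.45%


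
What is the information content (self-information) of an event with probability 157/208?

Information content I(x) = -log₂(p(x))
I = -log₂(157/208) = -log₂(0.7548)
I = 0.4058 bits


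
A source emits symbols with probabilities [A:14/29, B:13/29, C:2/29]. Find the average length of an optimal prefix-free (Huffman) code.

Huffman tree construction:
Combine smallest probabilities repeatedly
Resulting codes:
  A: 0 (length 1)
  B: 11 (length 2)
  C: 10 (length 2)
Average length = Σ p(s) × length(s) = 1.5172 bits


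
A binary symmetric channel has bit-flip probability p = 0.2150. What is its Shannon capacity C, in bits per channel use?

For BSC with error probability p:
C = 1 - H(p) where H(p) is binary entropy
H(0.2150) = -0.2150 × log₂(0.2150) - 0.7850 × log₂(0.7850)
H(p) = 0.7509
C = 1 - 0.7509 = 0.2491 bits/use


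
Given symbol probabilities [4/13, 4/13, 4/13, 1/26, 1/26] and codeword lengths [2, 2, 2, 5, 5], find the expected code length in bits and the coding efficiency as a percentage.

Average length L = Σ p_i × l_i = 2.2308 bits
Entropy H = 1.9312 bits
Efficiency η = H/L × 100% = 86.57%


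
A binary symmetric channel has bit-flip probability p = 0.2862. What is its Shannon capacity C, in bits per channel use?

For BSC with error probability p:
C = 1 - H(p) where H(p) is binary entropy
H(0.2862) = -0.2862 × log₂(0.2862) - 0.7138 × log₂(0.7138)
H(p) = 0.8638
C = 1 - 0.8638 = 0.1362 bits/use


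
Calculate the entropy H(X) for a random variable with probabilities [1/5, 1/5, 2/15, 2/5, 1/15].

H(X) = -Σ p(x) log₂ p(x)
  -1/5 × log₂(1/5) = 0.4644
  -1/5 × log₂(1/5) = 0.4644
  -2/15 × log₂(2/15) = 0.3876
  -2/5 × log₂(2/5) = 0.5288
  -1/15 × log₂(1/15) = 0.2605
H(X) = 2.1056 bits


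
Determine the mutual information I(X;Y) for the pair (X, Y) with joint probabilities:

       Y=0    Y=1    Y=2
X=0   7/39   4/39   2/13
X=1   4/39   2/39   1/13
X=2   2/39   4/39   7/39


H(X) = 1.5387, H(Y) = 1.5591, H(X,Y) = 3.0401
I(X;Y) = H(X) + H(Y) - H(X,Y) = 0.0577 bits


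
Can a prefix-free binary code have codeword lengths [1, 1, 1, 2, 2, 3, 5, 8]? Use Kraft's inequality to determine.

Kraft inequality: Σ 2^(-l_i) ≤ 1 for prefix-free code
Calculating: 2^(-1) + 2^(-1) + 2^(-1) + 2^(-2) + 2^(-2) + 2^(-3) + 2^(-5) + 2^(-8)
= 0.5 + 0.5 + 0.5 + 0.25 + 0.25 + 0.125 + 0.03125 + 0.00390625
= 2.1602
Since 2.1602 > 1, prefix-free code does not exist


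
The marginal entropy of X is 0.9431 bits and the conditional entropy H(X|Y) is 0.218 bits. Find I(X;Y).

I(X;Y) = H(X) - H(X|Y)
I(X;Y) = 0.9431 - 0.218 = 0.7251 bits


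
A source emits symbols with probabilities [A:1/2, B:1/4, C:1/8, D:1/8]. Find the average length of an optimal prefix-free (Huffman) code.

Huffman tree construction:
Combine smallest probabilities repeatedly
Resulting codes:
  A: 0 (length 1)
  B: 10 (length 2)
  C: 110 (length 3)
  D: 111 (length 3)
Average length = Σ p(s) × length(s) = 1.7500 bits


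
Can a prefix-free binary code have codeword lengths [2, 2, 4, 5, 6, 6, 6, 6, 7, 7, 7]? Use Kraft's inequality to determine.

Kraft inequality: Σ 2^(-l_i) ≤ 1 for prefix-free code
Calculating: 2^(-2) + 2^(-2) + 2^(-4) + 2^(-5) + 2^(-6) + 2^(-6) + 2^(-6) + 2^(-6) + 2^(-7) + 2^(-7) + 2^(-7)
= 0.25 + 0.25 + 0.0625 + 0.03125 + 0.015625 + 0.015625 + 0.015625 + 0.015625 + 0.0078125 + 0.0078125 + 0.0078125
= 0.6797
Since 0.6797 ≤ 1, prefix-free code exists


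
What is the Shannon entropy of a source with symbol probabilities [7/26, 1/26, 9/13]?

H(X) = -Σ p(x) log₂ p(x)
  -7/26 × log₂(7/26) = 0.5097
  -1/26 × log₂(1/26) = 0.1808
  -9/13 × log₂(9/13) = 0.3673
H(X) = 1.0577 bits


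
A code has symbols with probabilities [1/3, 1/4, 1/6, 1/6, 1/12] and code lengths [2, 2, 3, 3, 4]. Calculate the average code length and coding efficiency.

Average length L = Σ p_i × l_i = 2.5000 bits
Entropy H = 2.1887 bits
Efficiency η = H/L × 100% = 87.55%


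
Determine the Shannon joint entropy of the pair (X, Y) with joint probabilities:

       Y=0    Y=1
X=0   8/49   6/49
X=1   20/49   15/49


H(X,Y) = -Σ p(x,y) log₂ p(x,y)
  p(0,0)=8/49: -0.1633 × log₂(0.1633) = 0.4269
  p(0,1)=6/49: -0.1224 × log₂(0.1224) = 0.3710
  p(1,0)=20/49: -0.4082 × log₂(0.4082) = 0.5277
  p(1,1)=15/49: -0.3061 × log₂(0.3061) = 0.5228
H(X,Y) = 1.8483 bits


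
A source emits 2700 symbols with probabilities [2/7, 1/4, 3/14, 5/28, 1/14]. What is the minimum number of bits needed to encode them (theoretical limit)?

Entropy H = 2.2084 bits/symbol
Minimum bits = H × n = 2.2084 × 2700
= 5962.66 bits


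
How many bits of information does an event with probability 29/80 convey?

Information content I(x) = -log₂(p(x))
I = -log₂(29/80) = -log₂(0.3625)
I = 1.4639 bits


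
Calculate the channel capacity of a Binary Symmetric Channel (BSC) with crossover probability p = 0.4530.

For BSC with error probability p:
C = 1 - H(p) where H(p) is binary entropy
H(0.4530) = -0.4530 × log₂(0.4530) - 0.5470 × log₂(0.5470)
H(p) = 0.9936
C = 1 - 0.9936 = 0.0064 bits/use


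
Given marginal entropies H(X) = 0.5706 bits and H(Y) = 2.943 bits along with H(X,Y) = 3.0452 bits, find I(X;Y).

I(X;Y) = H(X) + H(Y) - H(X,Y)
I(X;Y) = 0.5706 + 2.943 - 3.0452 = 0.4684 bits


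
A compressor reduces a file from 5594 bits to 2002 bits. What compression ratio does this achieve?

Compression ratio = Original / Compressed
= 5594 / 2002 = 2.79:1


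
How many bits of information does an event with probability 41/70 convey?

Information content I(x) = -log₂(p(x))
I = -log₂(41/70) = -log₂(0.5857)
I = 0.7717 bits


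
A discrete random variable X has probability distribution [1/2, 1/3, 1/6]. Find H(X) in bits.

H(X) = -Σ p(x) log₂ p(x)
  -1/2 × log₂(1/2) = 0.5000
  -1/3 × log₂(1/3) = 0.5283
  -1/6 × log₂(1/6) = 0.4308
H(X) = 1.4591 bits


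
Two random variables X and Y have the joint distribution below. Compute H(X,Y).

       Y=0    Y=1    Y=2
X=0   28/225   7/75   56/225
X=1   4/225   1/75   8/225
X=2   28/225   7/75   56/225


H(X,Y) = -Σ p(x,y) log₂ p(x,y)
  p(0,0)=28/225: -0.1244 × log₂(0.1244) = 0.3741
  p(0,1)=7/75: -0.0933 × log₂(0.0933) = 0.3193
  p(0,2)=56/225: -0.2489 × log₂(0.2489) = 0.4994
  p(1,0)=4/225: -0.0178 × log₂(0.0178) = 0.1034
  p(1,1)=1/75: -0.0133 × log₂(0.0133) = 0.0831
  p(1,2)=8/225: -0.0356 × log₂(0.0356) = 0.1712
  p(2,0)=28/225: -0.1244 × log₂(0.1244) = 0.3741
  p(2,1)=7/75: -0.0933 × log₂(0.0933) = 0.3193
  p(2,2)=56/225: -0.2489 × log₂(0.2489) = 0.4994
H(X,Y) = 2.7433 bits


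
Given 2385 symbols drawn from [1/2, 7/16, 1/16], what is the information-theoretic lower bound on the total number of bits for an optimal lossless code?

Entropy H = 1.2718 bits/symbol
Minimum bits = H × n = 1.2718 × 2385
= 3033.20 bits


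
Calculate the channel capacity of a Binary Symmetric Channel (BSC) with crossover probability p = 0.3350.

For BSC with error probability p:
C = 1 - H(p) where H(p) is binary entropy
H(0.3350) = -0.3350 × log₂(0.3350) - 0.6650 × log₂(0.6650)
H(p) = 0.9200
C = 1 - 0.9200 = 0.0800 bits/use


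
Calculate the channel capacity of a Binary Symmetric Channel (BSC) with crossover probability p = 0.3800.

For BSC with error probability p:
C = 1 - H(p) where H(p) is binary entropy
H(0.3800) = -0.3800 × log₂(0.3800) - 0.6200 × log₂(0.6200)
H(p) = 0.9580
C = 1 - 0.9580 = 0.0420 bits/use


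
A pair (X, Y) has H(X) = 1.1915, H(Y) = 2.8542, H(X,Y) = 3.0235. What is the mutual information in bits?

I(X;Y) = H(X) + H(Y) - H(X,Y)
I(X;Y) = 1.1915 + 2.8542 - 3.0235 = 1.0222 bits


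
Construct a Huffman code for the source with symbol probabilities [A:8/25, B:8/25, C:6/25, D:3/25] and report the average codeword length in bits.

Huffman tree construction:
Combine smallest probabilities repeatedly
Resulting codes:
  A: 10 (length 2)
  B: 11 (length 2)
  C: 01 (length 2)
  D: 00 (length 2)
Average length = Σ p(s) × length(s) = 2.0000 bits


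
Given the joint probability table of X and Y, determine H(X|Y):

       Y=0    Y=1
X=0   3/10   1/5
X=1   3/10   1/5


H(X|Y) = Σ_y p(y) H(X|Y=y)
  p(Y=0) = 3/5, H(X|Y=0) = 1.0000
  p(Y=1) = 2/5, H(X|Y=1) = 1.0000
H(X|Y) = 0.6000×1.0000 + 0.4000×1.0000 = 1.0000 bits


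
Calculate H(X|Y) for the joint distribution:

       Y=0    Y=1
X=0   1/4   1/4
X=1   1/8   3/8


H(X|Y) = Σ_y p(y) H(X|Y=y)
  p(Y=0) = 3/8, H(X|Y=0) = 0.9183
  p(Y=1) = 5/8, H(X|Y=1) = 0.9710
H(X|Y) = 0.3750×0.9183 + 0.6250×0.9710 = 0.9512 bits


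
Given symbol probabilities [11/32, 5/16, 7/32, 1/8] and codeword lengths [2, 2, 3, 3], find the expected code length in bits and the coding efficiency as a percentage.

Average length L = Σ p_i × l_i = 2.3438 bits
Entropy H = 1.9086 bits
Efficiency η = H/L × 100% = 81.43%


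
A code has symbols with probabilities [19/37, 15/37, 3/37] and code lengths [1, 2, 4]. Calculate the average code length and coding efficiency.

Average length L = Σ p_i × l_i = 1.6486 bits
Entropy H = 1.3157 bits
Efficiency η = H/L × 100% = 79.80%


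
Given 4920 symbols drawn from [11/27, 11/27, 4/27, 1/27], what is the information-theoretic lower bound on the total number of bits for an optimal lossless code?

Entropy H = 1.6398 bits/symbol
Minimum bits = H × n = 1.6398 × 4920
= 8067.79 bits


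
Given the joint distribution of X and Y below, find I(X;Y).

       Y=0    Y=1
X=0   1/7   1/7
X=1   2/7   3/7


H(X) = 0.8631, H(Y) = 0.9852, H(X,Y) = 1.8424
I(X;Y) = H(X) + H(Y) - H(X,Y) = 0.0060 bits


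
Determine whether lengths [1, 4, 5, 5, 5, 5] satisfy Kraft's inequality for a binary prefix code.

Kraft inequality: Σ 2^(-l_i) ≤ 1 for prefix-free code
Calculating: 2^(-1) + 2^(-4) + 2^(-5) + 2^(-5) + 2^(-5) + 2^(-5)
= 0.5 + 0.0625 + 0.03125 + 0.03125 + 0.03125 + 0.03125
= 0.6875
Since 0.6875 ≤ 1, prefix-free code exists


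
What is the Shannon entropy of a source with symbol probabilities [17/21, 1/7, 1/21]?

H(X) = -Σ p(x) log₂ p(x)
  -17/21 × log₂(17/21) = 0.2468
  -1/7 × log₂(1/7) = 0.4011
  -1/21 × log₂(1/21) = 0.2092
H(X) = 0.8570 bits


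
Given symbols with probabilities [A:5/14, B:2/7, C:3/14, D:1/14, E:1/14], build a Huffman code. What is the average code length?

Huffman tree construction:
Combine smallest probabilities repeatedly
Resulting codes:
  A: 11 (length 2)
  B: 10 (length 2)
  C: 01 (length 2)
  D: 000 (length 3)
  E: 001 (length 3)
Average length = Σ p(s) × length(s) = 2.1429 bits


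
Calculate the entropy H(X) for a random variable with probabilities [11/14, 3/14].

H(X) = -Σ p(x) log₂ p(x)
  -11/14 × log₂(11/14) = 0.2734
  -3/14 × log₂(3/14) = 0.4762
H(X) = 0.7496 bits


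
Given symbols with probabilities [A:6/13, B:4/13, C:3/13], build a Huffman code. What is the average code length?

Huffman tree construction:
Combine smallest probabilities repeatedly
Resulting codes:
  A: 0 (length 1)
  B: 11 (length 2)
  C: 10 (length 2)
Average length = Σ p(s) × length(s) = 1.5385 bits


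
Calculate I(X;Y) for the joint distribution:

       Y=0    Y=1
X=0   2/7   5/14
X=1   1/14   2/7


H(X) = 0.9403, H(Y) = 0.9403, H(X,Y) = 1.8352
I(X;Y) = H(X) + H(Y) - H(X,Y) = 0.0453 bits


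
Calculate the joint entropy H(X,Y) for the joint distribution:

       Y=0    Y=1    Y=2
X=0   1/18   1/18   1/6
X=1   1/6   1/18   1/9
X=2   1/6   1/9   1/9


H(X,Y) = -Σ p(x,y) log₂ p(x,y)
  p(0,0)=1/18: -0.0556 × log₂(0.0556) = 0.2317
  p(0,1)=1/18: -0.0556 × log₂(0.0556) = 0.2317
  p(0,2)=1/6: -0.1667 × log₂(0.1667) = 0.4308
  p(1,0)=1/6: -0.1667 × log₂(0.1667) = 0.4308
  p(1,1)=1/18: -0.0556 × log₂(0.0556) = 0.2317
  p(1,2)=1/9: -0.1111 × log₂(0.1111) = 0.3522
  p(2,0)=1/6: -0.1667 × log₂(0.1667) = 0.4308
  p(2,1)=1/9: -0.1111 × log₂(0.1111) = 0.3522
  p(2,2)=1/9: -0.1111 × log₂(0.1111) = 0.3522
H(X,Y) = 3.0441 bits
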